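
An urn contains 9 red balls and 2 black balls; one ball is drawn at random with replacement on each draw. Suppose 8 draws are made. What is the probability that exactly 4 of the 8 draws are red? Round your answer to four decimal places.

0.0343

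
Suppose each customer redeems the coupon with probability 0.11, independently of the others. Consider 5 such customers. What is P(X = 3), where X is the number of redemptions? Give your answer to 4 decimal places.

0.0105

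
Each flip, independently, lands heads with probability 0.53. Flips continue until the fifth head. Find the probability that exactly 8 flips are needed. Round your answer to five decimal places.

0.15196

Y = trial on which the fifth success occurs; negative binomial, r=5, p=0.53.
P(Y=8) = C(7,4) · p^5 · (1−p)^3
= 35 · 0.04182 · 0.10382 = 0.1519641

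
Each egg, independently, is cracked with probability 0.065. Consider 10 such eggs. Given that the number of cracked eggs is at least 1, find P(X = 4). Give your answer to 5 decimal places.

0.00512

X ~ Binomial(10, 0.065). Want P(X=4 | X≥1) = P(X=4) / P(X≥1).
P(X=4) = C(10,4)·0.065^4·0.935^6 = 0.0025046
P(X≥1) = 1 − 0.5106415 = 0.4893585
Ratio = 0.0025046 / 0.4893585 = 0.0051182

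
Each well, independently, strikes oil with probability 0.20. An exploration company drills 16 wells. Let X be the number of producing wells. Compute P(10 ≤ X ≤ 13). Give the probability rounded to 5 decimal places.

0.00025

X ~ Binomial(16, 0.20); P(10 ≤ X ≤ 13) = Σ C(16,k) p^k (1−p)^(16−k) over k:
  k=10: C(16,10)·0.20^10·0.80^6 = 0.0002150
  k=11: C(16,11)·0.20^11·0.80^5 = 0.0000293
  k=12: C(16,12)·0.20^12·0.80^4 = 0.0000031
  k=13: C(16,13)·0.20^13·0.80^3 = 0.0000002
Total = 0.0002476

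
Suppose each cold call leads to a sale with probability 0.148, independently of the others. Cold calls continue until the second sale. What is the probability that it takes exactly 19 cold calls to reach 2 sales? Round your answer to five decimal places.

0.02590

Y = trial on which the second success occurs; negative binomial, r=2, p=0.148.
P(Y=19) = C(18,1) · p^2 · (1−p)^17
= 18 · 0.021904 · 0.065686 = 0.0258982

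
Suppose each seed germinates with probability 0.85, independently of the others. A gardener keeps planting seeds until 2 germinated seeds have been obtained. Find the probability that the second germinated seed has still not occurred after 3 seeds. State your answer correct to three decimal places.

0.061

Needing more than 3 seeds ⇔ fewer than 2 successes in the first 3. With X ~ Binomial(3, 0.85), P(Y > 3) = P(X ≤ 1).
  k=0: C(3,0)·0.85^0·0.15^3 = 0.00337
  k=1: C(3,1)·0.85^1·0.15^2 = 0.05738
P(X ≤ 1) = 0.06075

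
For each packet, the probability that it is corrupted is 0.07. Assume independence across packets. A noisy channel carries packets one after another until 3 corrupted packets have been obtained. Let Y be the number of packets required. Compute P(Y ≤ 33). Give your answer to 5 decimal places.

Finishing within 33 packets ⇔ at least 3 successes in the first 33. With X ~ Binomial(33, 0.07), P(Y ≤ 33) = 1 − P(X ≤ 2).
  k=0: C(33,0)·0.07^0·0.93^33 = 0.0911879
  k=1: C(33,1)·0.07^1·0.93^32 = 0.2264990
  k=2: C(33,2)·0.07^2·0.93^31 = 0.2727730
1 − 0.5904600 = 0.4095400

0.40954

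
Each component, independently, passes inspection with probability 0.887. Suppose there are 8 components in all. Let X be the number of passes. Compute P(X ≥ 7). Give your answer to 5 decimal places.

0.77368

X ~ Binomial(8, 0.887); P(X ≥ 7) = Σ C(8,k) p^k (1−p)^(8−k) over k:
  k=7: C(8,7)·0.887^7·0.113^1 = 0.3905114
  k=8: C(8,8)·0.887^8·0.113^0 = 0.3831678
Total = 0.7736792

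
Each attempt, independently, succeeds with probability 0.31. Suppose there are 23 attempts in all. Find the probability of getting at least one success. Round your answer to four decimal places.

0.9998

P(at least one) = 1 − P(none) = 1 − (1 − 0.31)^23
= 1 − 0.000197 = 0.999803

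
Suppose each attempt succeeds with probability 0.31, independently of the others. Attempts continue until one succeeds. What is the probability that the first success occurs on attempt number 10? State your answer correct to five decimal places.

0.01099

Geometric (trials to first success), p = 0.31.
P(Y = 10) = (1−p)^9 · p = 0.035452 · 0.31 = 0.0109901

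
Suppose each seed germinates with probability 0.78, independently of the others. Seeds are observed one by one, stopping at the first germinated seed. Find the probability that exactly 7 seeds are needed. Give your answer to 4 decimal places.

Geometric (trials to first success), p = 0.78.
P(Y = 7) = (1−p)^6 · p = 0.00011338 · 0.78 = 0.000088

0.0001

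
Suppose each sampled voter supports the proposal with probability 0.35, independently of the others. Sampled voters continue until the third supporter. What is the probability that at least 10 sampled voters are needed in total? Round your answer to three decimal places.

0.337

Needing more than 9 sampled voters ⇔ fewer than 3 successes in the first 9. With X ~ Binomial(9, 0.35), P(Y > 9) = P(X ≤ 2).
  k=0: C(9,0)·0.35^0·0.65^9 = 0.02071
  k=1: C(9,1)·0.35^1·0.65^8 = 0.10037
  k=2: C(9,2)·0.35^2·0.65^7 = 0.21619
P(X ≤ 2) = 0.33727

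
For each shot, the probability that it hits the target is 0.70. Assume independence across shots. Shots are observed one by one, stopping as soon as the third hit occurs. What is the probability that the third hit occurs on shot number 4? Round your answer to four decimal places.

0.3087

Y = trial on which the third success occurs; negative binomial, r=3, p=0.70.
P(Y=4) = C(3,2) · p^3 · (1−p)^1
= 3 · 0.343 · 0.3 = 0.308700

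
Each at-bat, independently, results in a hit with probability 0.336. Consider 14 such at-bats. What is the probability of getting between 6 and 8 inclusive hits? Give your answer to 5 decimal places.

0.29952

X ~ Binomial(14, 0.336); P(6 ≤ X ≤ 8) = Σ C(14,k) p^k (1−p)^(14−k) over k:
  k=6: C(14,6)·0.336^6·0.664^8 = 0.1632810
  k=7: C(14,7)·0.336^7·0.664^7 = 0.0944276
  k=8: C(14,8)·0.336^8·0.664^6 = 0.0418098
Total = 0.2995183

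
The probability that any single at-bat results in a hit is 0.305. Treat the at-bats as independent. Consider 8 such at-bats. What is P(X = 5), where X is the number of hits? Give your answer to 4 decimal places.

0.0496

X ~ Binomial(n=8, p=0.305).
P(X=5) = C(8,5) · p^5 · (1−p)^3
= 56 · 0.0026394 · 0.3357 = 0.049618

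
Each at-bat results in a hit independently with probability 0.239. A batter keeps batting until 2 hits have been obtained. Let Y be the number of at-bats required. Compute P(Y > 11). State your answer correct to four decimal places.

Needing more than 11 at-bats ⇔ fewer than 2 successes in the first 11. With X ~ Binomial(11, 0.239), P(Y > 11) = P(X ≤ 1).
  k=0: C(11,0)·0.239^0·0.761^11 = 0.049571
  k=1: C(11,1)·0.239^1·0.761^10 = 0.171253
P(X ≤ 1) = 0.220824

0.2208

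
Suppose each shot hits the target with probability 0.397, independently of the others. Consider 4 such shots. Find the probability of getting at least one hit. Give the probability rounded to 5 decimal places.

0.86779

P(at least one) = 1 − P(none) = 1 − (1 − 0.397)^4
= 1 − 0.1322115 = 0.8677885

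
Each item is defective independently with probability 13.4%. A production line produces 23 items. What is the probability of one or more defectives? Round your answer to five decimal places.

0.96345

P(at least one) = 1 − P(none) = 1 − (1 − 0.134)^23
= 1 − 0.0365520 = 0.9634480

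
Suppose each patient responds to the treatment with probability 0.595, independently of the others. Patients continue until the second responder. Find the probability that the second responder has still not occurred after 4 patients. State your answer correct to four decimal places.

0.1850

Needing more than 4 patients ⇔ fewer than 2 successes in the first 4. With X ~ Binomial(4, 0.595), P(Y > 4) = P(X ≤ 1).
  k=0: C(4,0)·0.595^0·0.405^4 = 0.026904
  k=1: C(4,1)·0.595^1·0.405^3 = 0.158104
P(X ≤ 1) = 0.185008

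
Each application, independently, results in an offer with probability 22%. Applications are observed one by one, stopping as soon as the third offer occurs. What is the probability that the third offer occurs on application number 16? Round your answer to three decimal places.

Y = trial on which the third success occurs; negative binomial, r=3, p=0.22.
P(Y=16) = C(15,2) · p^3 · (1−p)^13
= 105 · 0.010648 · 0.039558 = 0.04423

0.044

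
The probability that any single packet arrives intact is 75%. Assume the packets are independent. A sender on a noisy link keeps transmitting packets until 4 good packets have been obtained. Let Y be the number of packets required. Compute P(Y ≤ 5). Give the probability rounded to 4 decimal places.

0.6328

Finishing within 5 packets ⇔ at least 4 successes in the first 5. With X ~ Binomial(5, 0.75), P(Y ≤ 5) = 1 − P(X ≤ 3).
  k=0: C(5,0)·0.75^0·0.25^5 = 0.000977
  k=1: C(5,1)·0.75^1·0.25^4 = 0.014648
  k=2: C(5,2)·0.75^2·0.25^3 = 0.087891
  k=3: C(5,3)·0.75^3·0.25^2 = 0.263672
1 − 0.367188 = 0.632812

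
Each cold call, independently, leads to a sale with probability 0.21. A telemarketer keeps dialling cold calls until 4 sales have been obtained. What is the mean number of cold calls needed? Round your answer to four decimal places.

Y = total cold calls until the fourth success; negative binomial with r=4, p=0.21.
E[Y] = r / p = 4 / 0.21 = 19.047619

19.0476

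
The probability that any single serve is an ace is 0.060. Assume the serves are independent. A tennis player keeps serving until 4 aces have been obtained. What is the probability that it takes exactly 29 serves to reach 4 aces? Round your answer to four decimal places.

0.0090

Y = trial on which the fourth success occurs; negative binomial, r=4, p=0.06.
P(Y=29) = C(28,3) · p^4 · (1−p)^25
= 3276 · 1.296e-05 · 0.21291 = 0.009040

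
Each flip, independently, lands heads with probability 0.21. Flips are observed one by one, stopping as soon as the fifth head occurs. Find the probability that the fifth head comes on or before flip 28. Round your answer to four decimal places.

Finishing within 28 flips ⇔ at least 5 successes in the first 28. With X ~ Binomial(28, 0.21), P(Y ≤ 28) = 1 − P(X ≤ 4).
  k=0: C(28,0)·0.21^0·0.79^28 = 0.001360
  k=1: C(28,1)·0.21^1·0.79^27 = 0.010123
  k=2: C(28,2)·0.21^2·0.79^26 = 0.036327
  k=3: C(28,3)·0.21^3·0.79^25 = 0.083691
  k=4: C(28,4)·0.21^4·0.79^24 = 0.139044
1 − 0.270545 = 0.729455

0.7295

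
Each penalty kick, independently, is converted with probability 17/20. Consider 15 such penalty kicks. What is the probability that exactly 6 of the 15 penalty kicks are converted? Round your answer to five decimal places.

X ~ Binomial(n=15, p=0.85).
P(X=6) = C(15,6) · p^6 · (1−p)^9
= 5005 · 0.37715 · 3.8443e-08 = 0.0000726

0.00007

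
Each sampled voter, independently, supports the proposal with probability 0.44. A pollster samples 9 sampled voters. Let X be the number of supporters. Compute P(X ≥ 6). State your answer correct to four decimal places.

X ~ Binomial(9, 0.44); P(X ≥ 6) = Σ C(9,k) p^k (1−p)^(9−k) over k:
  k=6: C(9,6)·0.44^6·0.56^3 = 0.107043
  k=7: C(9,7)·0.44^7·0.56^2 = 0.036045
  k=8: C(9,8)·0.44^8·0.56^1 = 0.007080
  k=9: C(9,9)·0.44^9·0.56^0 = 0.000618
Total = 0.150787

0.1508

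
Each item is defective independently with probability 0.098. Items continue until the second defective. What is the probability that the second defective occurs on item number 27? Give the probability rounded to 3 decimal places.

0.019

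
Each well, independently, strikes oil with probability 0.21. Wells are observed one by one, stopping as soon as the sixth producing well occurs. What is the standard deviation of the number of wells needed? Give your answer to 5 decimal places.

Y = total wells until the sixth success; negative binomial with r=6, p=0.21.
SD(Y) = √[r(1−p)/p²] = √(107.4829932) = 10.3674005

10.36740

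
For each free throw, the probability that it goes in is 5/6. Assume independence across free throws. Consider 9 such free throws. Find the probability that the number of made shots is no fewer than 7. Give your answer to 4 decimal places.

X ~ Binomial(9, 0.833333); P(X ≥ 7) = Σ C(9,k) p^k (1−p)^(9−k) over k:
  k=7: C(9,7)·0.833333^7·0.166667^2 = 0.279082
  k=8: C(9,8)·0.833333^8·0.166667^1 = 0.348852
  k=9: C(9,9)·0.833333^9·0.166667^0 = 0.193807
Total = 0.821740

0.8217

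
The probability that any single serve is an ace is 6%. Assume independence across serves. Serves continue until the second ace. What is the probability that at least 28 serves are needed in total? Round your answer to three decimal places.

0.512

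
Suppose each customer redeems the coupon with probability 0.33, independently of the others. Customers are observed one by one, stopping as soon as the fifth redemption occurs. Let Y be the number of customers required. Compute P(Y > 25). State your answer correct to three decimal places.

0.050

Needing more than 25 customers ⇔ fewer than 5 successes in the first 25. With X ~ Binomial(25, 0.33), P(Y > 25) = P(X ≤ 4).
  k=0: C(25,0)·0.33^0·0.67^25 = 0.00004
  k=1: C(25,1)·0.33^1·0.67^24 = 0.00055
  k=2: C(25,2)·0.33^2·0.67^23 = 0.00326
  k=3: C(25,3)·0.33^3·0.67^22 = 0.01233
  k=4: C(25,4)·0.33^4·0.67^21 = 0.03340
P(X ≤ 4) = 0.04959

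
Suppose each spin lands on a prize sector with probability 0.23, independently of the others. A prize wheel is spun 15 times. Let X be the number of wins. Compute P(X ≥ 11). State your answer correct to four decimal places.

0.0001

X ~ Binomial(15, 0.23); P(X ≥ 11) = Σ C(15,k) p^k (1−p)^(15−k) over k:
  k=11: C(15,11)·0.23^11·0.77^4 = 0.000046
  k=12: C(15,12)·0.23^12·0.77^3 = 0.000005
  k=13: C(15,13)·0.23^13·0.77^2 = 0.000000
  k=14: C(15,14)·0.23^14·0.77^1 = 0.000000
  k=15: C(15,15)·0.23^15·0.77^0 = 0.000000
Total = 0.000051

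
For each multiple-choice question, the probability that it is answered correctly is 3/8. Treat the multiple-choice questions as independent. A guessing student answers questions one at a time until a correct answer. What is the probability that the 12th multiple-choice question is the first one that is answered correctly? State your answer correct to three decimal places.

Geometric (trials to first success), p = 0.375.
P(Y = 12) = (1−p)^11 · p = 0.0056843 · 0.375 = 0.00213

0.002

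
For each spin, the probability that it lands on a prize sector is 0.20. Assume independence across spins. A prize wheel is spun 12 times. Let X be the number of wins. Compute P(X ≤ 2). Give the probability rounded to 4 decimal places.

X ~ Binomial(12, 0.20); P(X ≤ 2) = Σ C(12,k) p^k (1−p)^(12−k) over k:
  k=0: C(12,0)·0.20^0·0.80^12 = 0.068719
  k=1: C(12,1)·0.20^1·0.80^11 = 0.206158
  k=2: C(12,2)·0.20^2·0.80^10 = 0.283468
Total = 0.558346

0.5583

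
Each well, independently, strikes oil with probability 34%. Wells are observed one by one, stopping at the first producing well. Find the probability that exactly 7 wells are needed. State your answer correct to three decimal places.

Geometric (trials to first success), p = 0.34.
P(Y = 7) = (1−p)^6 · p = 0.082654 · 0.34 = 0.02810

0.028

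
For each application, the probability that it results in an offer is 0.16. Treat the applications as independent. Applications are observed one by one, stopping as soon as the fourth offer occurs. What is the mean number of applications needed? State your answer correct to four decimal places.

Y = total applications until the fourth success; negative binomial with r=4, p=0.16.
E[Y] = r / p = 4 / 0.16 = 25.000000

25.0000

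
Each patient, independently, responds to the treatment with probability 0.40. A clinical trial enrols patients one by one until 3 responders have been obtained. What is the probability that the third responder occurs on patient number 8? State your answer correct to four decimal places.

Y = trial on which the third success occurs; negative binomial, r=3, p=0.40.
P(Y=8) = C(7,2) · p^3 · (1−p)^5
= 21 · 0.064 · 0.07776 = 0.104509

0.1045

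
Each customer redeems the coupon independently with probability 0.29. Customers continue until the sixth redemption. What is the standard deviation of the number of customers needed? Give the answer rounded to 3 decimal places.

Y = total customers until the sixth success; negative binomial with r=6, p=0.29.
SD(Y) = √[r(1−p)/p²] = √(50.65398) = 7.11716

7.117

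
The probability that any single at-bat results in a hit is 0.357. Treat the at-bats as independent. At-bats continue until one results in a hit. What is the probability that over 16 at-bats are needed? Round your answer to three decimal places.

0.001

Y = number of at-bats to the first success; geometric, p = 0.357.
P(Y > 16) = P(first 16 all fail) = (1−p)^16 = 0.00085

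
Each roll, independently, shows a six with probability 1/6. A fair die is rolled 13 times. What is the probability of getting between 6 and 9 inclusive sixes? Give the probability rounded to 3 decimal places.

0.013

X ~ Binomial(13, 0.166667); P(6 ≤ X ≤ 9) = Σ C(13,k) p^k (1−p)^(13−k) over k:
  k=6: C(13,6)·0.166667^6·0.833333^7 = 0.01026
  k=7: C(13,7)·0.166667^7·0.833333^6 = 0.00205
  k=8: C(13,8)·0.166667^8·0.833333^5 = 0.00031
  k=9: C(13,9)·0.166667^9·0.833333^4 = 0.00003
Total = 0.01266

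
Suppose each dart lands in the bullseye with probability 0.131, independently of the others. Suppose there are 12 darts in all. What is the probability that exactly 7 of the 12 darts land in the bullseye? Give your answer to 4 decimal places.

X ~ Binomial(n=12, p=0.131).
P(X=7) = C(12,7) · p^7 · (1−p)^5
= 792 · 6.6206e-07 · 0.49556 = 0.000260

0.0003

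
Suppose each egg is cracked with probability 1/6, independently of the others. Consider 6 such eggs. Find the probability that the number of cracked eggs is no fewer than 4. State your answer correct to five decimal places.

0.00870

X ~ Binomial(6, 0.166667); P(X ≥ 4) = Σ C(6,k) p^k (1−p)^(6−k) over k:
  k=4: C(6,4)·0.166667^4·0.833333^2 = 0.0080376
  k=5: C(6,5)·0.166667^5·0.833333^1 = 0.0006430
  k=6: C(6,6)·0.166667^6·0.833333^0 = 0.0000214
Total = 0.0087020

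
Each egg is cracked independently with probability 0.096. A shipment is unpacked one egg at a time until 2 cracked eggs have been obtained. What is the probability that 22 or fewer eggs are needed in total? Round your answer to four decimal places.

Finishing within 22 eggs ⇔ at least 2 successes in the first 22. With X ~ Binomial(22, 0.096), P(Y ≤ 22) = 1 − P(X ≤ 1).
  k=0: C(22,0)·0.096^0·0.904^22 = 0.108569
  k=1: C(22,1)·0.096^1·0.904^21 = 0.253648
1 − 0.362217 = 0.637783

0.6378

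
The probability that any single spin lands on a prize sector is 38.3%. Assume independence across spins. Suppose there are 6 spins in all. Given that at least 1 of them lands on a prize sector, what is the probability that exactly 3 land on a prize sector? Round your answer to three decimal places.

0.279

X ~ Binomial(6, 0.383). Want P(X=3 | X≥1) = P(X=3) / P(X≥1).
P(X=3) = C(6,3)·0.383^3·0.617^3 = 0.26393
P(X≥1) = 1 − 0.05517 = 0.94483
Ratio = 0.26393 / 0.94483 = 0.27934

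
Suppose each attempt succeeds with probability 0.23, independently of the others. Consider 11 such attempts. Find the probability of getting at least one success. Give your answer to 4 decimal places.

0.9436

P(at least one) = 1 − P(none) = 1 − (1 − 0.23)^11
= 1 − 0.056415 = 0.943585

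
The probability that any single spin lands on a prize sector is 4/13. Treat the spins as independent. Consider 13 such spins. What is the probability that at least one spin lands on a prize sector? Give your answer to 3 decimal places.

0.992

P(at least one) = 1 − P(none) = 1 − (1 − 0.307692)^13
= 1 − 0.00839 = 0.99161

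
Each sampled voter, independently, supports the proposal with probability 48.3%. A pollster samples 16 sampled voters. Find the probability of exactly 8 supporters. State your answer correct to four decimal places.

X ~ Binomial(n=16, p=0.483).
P(X=8) = C(16,8) · p^8 · (1−p)^8
= 12870 · 0.0029619 · 0.0051042 = 0.194572

0.1946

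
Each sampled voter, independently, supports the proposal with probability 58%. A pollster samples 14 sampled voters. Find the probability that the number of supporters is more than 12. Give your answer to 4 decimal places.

0.0054

X ~ Binomial(14, 0.58); P(X ≥ 13) = Σ C(14,k) p^k (1−p)^(14−k) over k:
  k=13: C(14,13)·0.58^13·0.42^1 = 0.004942
  k=14: C(14,14)·0.58^14·0.42^0 = 0.000488
Total = 0.005430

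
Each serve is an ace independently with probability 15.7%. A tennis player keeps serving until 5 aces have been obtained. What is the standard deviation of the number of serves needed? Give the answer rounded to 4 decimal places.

Y = total serves until the fifth success; negative binomial with r=5, p=0.157.
SD(Y) = √[r(1−p)/p²] = √(171.000852) = 13.076729

13.0767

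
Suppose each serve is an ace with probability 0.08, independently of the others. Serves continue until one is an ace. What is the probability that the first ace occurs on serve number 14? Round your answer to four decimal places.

0.0271

Geometric (trials to first success), p = 0.08.
P(Y = 14) = (1−p)^13 · p = 0.33825 · 0.08 = 0.027060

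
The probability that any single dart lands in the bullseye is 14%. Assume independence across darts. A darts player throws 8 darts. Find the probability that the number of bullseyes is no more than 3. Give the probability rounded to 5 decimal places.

X ~ Binomial(8, 0.14); P(X ≤ 3) = Σ C(8,k) p^k (1−p)^(8−k) over k:
  k=0: C(8,0)·0.14^0·0.86^8 = 0.2992179
  k=1: C(8,1)·0.14^1·0.86^7 = 0.3896792
  k=2: C(8,2)·0.14^2·0.86^6 = 0.2220265
  k=3: C(8,3)·0.14^3·0.86^5 = 0.0722877
Total = 0.9832113

0.98321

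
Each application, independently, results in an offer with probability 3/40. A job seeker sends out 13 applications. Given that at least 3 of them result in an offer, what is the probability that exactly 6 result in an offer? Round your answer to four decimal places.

X ~ Binomial(13, 0.075). Want P(X=6 | X≥3) = P(X=6) / P(X≥3).
P(X=6) = C(13,6)·0.075^6·0.925^7 = 0.000177
P(X≥3) = 1 − 0.362946 − 0.382565 − 0.186113 = 0.068376
Ratio = 0.000177 / 0.068376 = 0.002588

0.0026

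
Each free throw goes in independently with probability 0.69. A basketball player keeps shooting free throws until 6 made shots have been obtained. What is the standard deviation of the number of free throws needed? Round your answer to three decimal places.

1.977

Y = total free throws until the sixth success; negative binomial with r=6, p=0.69.
SD(Y) = √[r(1−p)/p²] = √(3.90674) = 1.97655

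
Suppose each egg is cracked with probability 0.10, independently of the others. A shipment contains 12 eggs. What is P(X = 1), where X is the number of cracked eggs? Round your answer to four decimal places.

0.3766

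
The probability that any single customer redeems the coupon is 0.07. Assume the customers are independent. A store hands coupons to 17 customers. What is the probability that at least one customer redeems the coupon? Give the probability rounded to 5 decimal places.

0.70879

P(at least one) = 1 − P(none) = 1 − (1 − 0.07)^17
= 1 − 0.2912126 = 0.7087874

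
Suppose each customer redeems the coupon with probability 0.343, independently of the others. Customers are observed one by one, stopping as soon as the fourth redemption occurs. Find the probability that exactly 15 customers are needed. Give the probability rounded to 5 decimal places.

0.04960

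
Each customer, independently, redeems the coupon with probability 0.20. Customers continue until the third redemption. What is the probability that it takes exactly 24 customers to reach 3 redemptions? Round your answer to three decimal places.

0.019

Y = trial on which the third success occurs; negative binomial, r=3, p=0.20.
P(Y=24) = C(23,2) · p^3 · (1−p)^21
= 253 · 0.008 · 0.0092234 = 0.01867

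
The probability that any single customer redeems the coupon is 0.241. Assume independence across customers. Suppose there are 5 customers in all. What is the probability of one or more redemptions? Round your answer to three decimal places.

P(at least one) = 1 − P(none) = 1 − (1 − 0.241)^5
= 1 − 0.25189 = 0.74811

0.748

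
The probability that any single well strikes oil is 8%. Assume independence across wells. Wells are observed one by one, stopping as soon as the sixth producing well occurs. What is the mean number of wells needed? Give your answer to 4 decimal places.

Y = total wells until the sixth success; negative binomial with r=6, p=0.08.
E[Y] = r / p = 6 / 0.08 = 75.000000

75.0000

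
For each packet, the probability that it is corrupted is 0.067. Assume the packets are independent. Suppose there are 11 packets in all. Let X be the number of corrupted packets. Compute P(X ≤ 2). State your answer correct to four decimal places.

0.9670

X ~ Binomial(11, 0.067); P(X ≤ 2) = Σ C(11,k) p^k (1−p)^(11−k) over k:
  k=0: C(11,0)·0.067^0·0.933^11 = 0.466335
  k=1: C(11,1)·0.067^1·0.933^10 = 0.368370
  k=2: C(11,2)·0.067^2·0.933^9 = 0.132266
Total = 0.966970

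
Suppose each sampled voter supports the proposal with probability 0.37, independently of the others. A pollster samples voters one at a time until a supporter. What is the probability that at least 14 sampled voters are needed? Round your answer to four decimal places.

0.0025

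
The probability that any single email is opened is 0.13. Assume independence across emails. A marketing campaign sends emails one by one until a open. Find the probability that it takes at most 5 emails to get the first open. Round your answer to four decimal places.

0.5016

Y = number of emails to the first success; geometric, p = 0.13.
P(Y ≤ 5) = 1 − (1−p)^5 = 1 − 0.498421 = 0.501579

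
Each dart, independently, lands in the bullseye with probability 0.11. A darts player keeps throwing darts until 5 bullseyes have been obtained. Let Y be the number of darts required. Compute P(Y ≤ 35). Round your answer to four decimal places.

Finishing within 35 darts ⇔ at least 5 successes in the first 35. With X ~ Binomial(35, 0.11), P(Y ≤ 35) = 1 − P(X ≤ 4).
  k=0: C(35,0)·0.11^0·0.89^35 = 0.016930
  k=1: C(35,1)·0.11^1·0.89^34 = 0.073235
  k=2: C(35,2)·0.11^2·0.89^33 = 0.153877
  k=3: C(35,3)·0.11^3·0.89^32 = 0.209203
  k=4: C(35,4)·0.11^4·0.89^31 = 0.206852
1 − 0.660097 = 0.339903

0.3399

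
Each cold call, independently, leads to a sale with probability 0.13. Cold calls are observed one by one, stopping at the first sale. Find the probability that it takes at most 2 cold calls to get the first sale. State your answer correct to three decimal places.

0.243

Y = number of cold calls to the first success; geometric, p = 0.13.
P(Y ≤ 2) = 1 − (1−p)^2 = 1 − 0.75690 = 0.24310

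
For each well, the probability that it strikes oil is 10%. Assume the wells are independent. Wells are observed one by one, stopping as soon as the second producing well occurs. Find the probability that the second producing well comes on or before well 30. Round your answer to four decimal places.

0.8163

Finishing within 30 wells ⇔ at least 2 successes in the first 30. With X ~ Binomial(30, 0.10), P(Y ≤ 30) = 1 − P(X ≤ 1).
  k=0: C(30,0)·0.10^0·0.90^30 = 0.042391
  k=1: C(30,1)·0.10^1·0.90^29 = 0.141304
1 − 0.183695 = 0.816305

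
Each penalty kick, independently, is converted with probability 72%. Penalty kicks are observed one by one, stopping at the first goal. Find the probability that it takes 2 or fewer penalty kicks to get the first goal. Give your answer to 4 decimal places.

0.9216

Y = number of penalty kicks to the first success; geometric, p = 0.72.
P(Y ≤ 2) = 1 − (1−p)^2 = 1 − 0.078400 = 0.921600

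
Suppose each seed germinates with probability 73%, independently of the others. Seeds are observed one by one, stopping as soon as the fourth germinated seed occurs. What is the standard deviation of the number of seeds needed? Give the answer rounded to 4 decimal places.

Y = total seeds until the fourth success; negative binomial with r=4, p=0.73.
SD(Y) = √[r(1−p)/p²] = √(2.026647) = 1.423603

1.4236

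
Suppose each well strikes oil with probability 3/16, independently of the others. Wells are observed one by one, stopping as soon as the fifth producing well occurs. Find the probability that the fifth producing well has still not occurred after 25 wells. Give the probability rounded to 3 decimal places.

0.484

Needing more than 25 wells ⇔ fewer than 5 successes in the first 25. With X ~ Binomial(25, 0.1875), P(Y > 25) = P(X ≤ 4).
  k=0: C(25,0)·0.1875^0·0.8125^25 = 0.00557
  k=1: C(25,1)·0.1875^1·0.8125^24 = 0.03211
  k=2: C(25,2)·0.1875^2·0.8125^23 = 0.08893
  k=3: C(25,3)·0.1875^3·0.8125^22 = 0.15734
  k=4: C(25,4)·0.1875^4·0.8125^21 = 0.19970
P(X ≤ 4) = 0.48366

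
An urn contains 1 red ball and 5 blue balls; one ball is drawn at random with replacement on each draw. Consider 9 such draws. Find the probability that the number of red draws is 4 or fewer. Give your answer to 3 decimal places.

X ~ Binomial(9, 0.166667); P(X ≤ 4) = Σ C(9,k) p^k (1−p)^(9−k) over k:
  k=0: C(9,0)·0.166667^0·0.833333^9 = 0.19381
  k=1: C(9,1)·0.166667^1·0.833333^8 = 0.34885
  k=2: C(9,2)·0.166667^2·0.833333^7 = 0.27908
  k=3: C(9,3)·0.166667^3·0.833333^6 = 0.13024
  k=4: C(9,4)·0.166667^4·0.833333^5 = 0.03907
Total = 0.99105

0.991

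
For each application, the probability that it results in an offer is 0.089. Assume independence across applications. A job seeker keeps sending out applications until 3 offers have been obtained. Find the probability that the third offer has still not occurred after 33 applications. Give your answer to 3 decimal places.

Needing more than 33 applications ⇔ fewer than 3 successes in the first 33. With X ~ Binomial(33, 0.089), P(Y > 33) = P(X ≤ 2).
  k=0: C(33,0)·0.089^0·0.911^33 = 0.04614
  k=1: C(33,1)·0.089^1·0.911^32 = 0.14876
  k=2: C(33,2)·0.089^2·0.911^31 = 0.23253
P(X ≤ 2) = 0.42744

0.427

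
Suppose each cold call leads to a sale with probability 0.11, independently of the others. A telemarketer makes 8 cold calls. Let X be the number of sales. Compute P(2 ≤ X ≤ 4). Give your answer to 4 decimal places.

X ~ Binomial(8, 0.11); P(2 ≤ X ≤ 4) = Σ C(8,k) p^k (1−p)^(8−k) over k:
  k=2: C(8,2)·0.11^2·0.89^6 = 0.168377
  k=3: C(8,3)·0.11^3·0.89^5 = 0.041621
  k=4: C(8,4)·0.11^4·0.89^4 = 0.006430
Total = 0.216429

0.2164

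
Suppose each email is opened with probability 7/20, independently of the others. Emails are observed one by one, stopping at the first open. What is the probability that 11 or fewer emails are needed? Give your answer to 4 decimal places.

Y = number of emails to the first success; geometric, p = 0.35.
P(Y ≤ 11) = 1 − (1−p)^11 = 1 − 0.008751 = 0.991249

0.9912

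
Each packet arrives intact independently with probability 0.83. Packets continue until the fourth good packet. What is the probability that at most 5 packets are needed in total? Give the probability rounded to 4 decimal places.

Finishing within 5 packets ⇔ at least 4 successes in the first 5. With X ~ Binomial(5, 0.83), P(Y ≤ 5) = 1 − P(X ≤ 3).
  k=0: C(5,0)·0.83^0·0.17^5 = 0.000142
  k=1: C(5,1)·0.83^1·0.17^4 = 0.003466
  k=2: C(5,2)·0.83^2·0.17^3 = 0.033846
  k=3: C(5,3)·0.83^3·0.17^2 = 0.165246
1 − 0.202700 = 0.797300

0.7973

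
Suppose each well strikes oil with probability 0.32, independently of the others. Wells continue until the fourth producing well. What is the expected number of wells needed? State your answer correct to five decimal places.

Y = total wells until the fourth success; negative binomial with r=4, p=0.32.
E[Y] = r / p = 4 / 0.32 = 12.5000000

12.50000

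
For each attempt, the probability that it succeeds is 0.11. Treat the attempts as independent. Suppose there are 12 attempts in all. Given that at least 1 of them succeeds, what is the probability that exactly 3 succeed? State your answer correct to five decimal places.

0.13624

X ~ Binomial(12, 0.11). Want P(X=3 | X≥1) = P(X=3) / P(X≥1).
P(X=3) = C(12,3)·0.11^3·0.89^9 = 0.1025914
P(X≥1) = 1 − 0.2469904 = 0.7530096
Ratio = 0.1025914 / 0.7530096 = 0.1362418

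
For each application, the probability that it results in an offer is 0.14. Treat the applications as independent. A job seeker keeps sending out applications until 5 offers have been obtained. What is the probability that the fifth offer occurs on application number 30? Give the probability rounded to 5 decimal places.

0.02943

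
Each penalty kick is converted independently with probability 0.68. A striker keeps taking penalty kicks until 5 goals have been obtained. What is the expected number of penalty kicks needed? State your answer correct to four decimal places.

Y = total penalty kicks until the fifth success; negative binomial with r=5, p=0.68.
E[Y] = r / p = 5 / 0.68 = 7.352941

7.3529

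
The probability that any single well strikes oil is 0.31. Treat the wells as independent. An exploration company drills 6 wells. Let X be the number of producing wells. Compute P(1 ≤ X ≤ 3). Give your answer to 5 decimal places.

X ~ Binomial(6, 0.31); P(1 ≤ X ≤ 3) = Σ C(6,k) p^k (1−p)^(6−k) over k:
  k=1: C(6,1)·0.31^1·0.69^5 = 0.2909098
  k=2: C(6,2)·0.31^2·0.69^4 = 0.3267465
  k=3: C(6,3)·0.31^3·0.69^3 = 0.1957322
Total = 0.8133886

0.81339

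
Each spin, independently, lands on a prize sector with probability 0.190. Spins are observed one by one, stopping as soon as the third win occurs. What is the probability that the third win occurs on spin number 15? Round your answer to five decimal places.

0.04979

Y = trial on which the third success occurs; negative binomial, r=3, p=0.19.
P(Y=15) = C(14,2) · p^3 · (1−p)^12
= 91 · 0.006859 · 0.079766 = 0.0497877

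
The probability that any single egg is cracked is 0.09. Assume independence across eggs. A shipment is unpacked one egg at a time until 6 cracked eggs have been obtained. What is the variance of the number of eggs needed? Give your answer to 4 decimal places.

674.0741

Y = total eggs until the sixth success; negative binomial with r=6, p=0.09.
Var(Y) = r(1−p)/p² = 6·0.91 / 0.09² = 674.074074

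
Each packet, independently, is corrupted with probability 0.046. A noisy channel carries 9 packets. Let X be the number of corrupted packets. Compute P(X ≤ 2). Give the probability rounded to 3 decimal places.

0.993

X ~ Binomial(9, 0.046); P(X ≤ 2) = Σ C(9,k) p^k (1−p)^(9−k) over k:
  k=0: C(9,0)·0.046^0·0.954^9 = 0.65454
  k=1: C(9,1)·0.046^1·0.954^8 = 0.28405
  k=2: C(9,2)·0.046^2·0.954^7 = 0.05478
Total = 0.99337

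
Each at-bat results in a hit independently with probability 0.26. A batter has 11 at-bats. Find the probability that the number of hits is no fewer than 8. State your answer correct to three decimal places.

X ~ Binomial(11, 0.26); P(X ≥ 8) = Σ C(11,k) p^k (1−p)^(11−k) over k:
  k=8: C(11,8)·0.26^8·0.74^3 = 0.00140
  k=9: C(11,9)·0.26^9·0.74^2 = 0.00016
  k=10: C(11,10)·0.26^10·0.74^1 = 0.00001
  k=11: C(11,11)·0.26^11·0.74^0 = 0.00000
Total = 0.00157

0.002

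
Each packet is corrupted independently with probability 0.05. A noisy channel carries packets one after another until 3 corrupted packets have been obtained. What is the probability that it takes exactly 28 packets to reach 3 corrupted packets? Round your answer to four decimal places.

0.0122

Y = trial on which the third success occurs; negative binomial, r=3, p=0.05.
P(Y=28) = C(27,2) · p^3 · (1−p)^25
= 351 · 0.000125 · 0.27739 = 0.012170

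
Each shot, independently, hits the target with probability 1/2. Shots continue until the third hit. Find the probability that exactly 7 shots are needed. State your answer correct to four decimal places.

Y = trial on which the third success occurs; negative binomial, r=3, p=0.50.
P(Y=7) = C(6,2) · p^3 · (1−p)^4
= 15 · 0.125 · 0.0625 = 0.117188

0.1172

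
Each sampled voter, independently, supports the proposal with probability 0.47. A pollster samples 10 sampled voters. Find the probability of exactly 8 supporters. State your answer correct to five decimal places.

0.03010

X ~ Binomial(n=10, p=0.47).
P(X=8) = C(10,8) · p^8 · (1−p)^2
= 45 · 0.0023811 · 0.2809 = 0.0300987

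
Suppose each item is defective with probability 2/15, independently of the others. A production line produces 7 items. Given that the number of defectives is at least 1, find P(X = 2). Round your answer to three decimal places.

0.288

X ~ Binomial(7, 0.133333). Want P(X=2 | X≥1) = P(X=2) / P(X≥1).
P(X=2) = C(7,2)·0.133333^2·0.866667^5 = 0.18254
P(X≥1) = 1 − 0.36725 = 0.63275
Ratio = 0.18254 / 0.63275 = 0.28849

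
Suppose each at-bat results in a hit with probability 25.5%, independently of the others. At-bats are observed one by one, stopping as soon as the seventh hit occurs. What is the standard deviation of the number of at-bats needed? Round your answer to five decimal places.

Y = total at-bats until the seventh success; negative binomial with r=7, p=0.255.
SD(Y) = √[r(1−p)/p²] = √(80.1999231) = 8.9554410

8.95544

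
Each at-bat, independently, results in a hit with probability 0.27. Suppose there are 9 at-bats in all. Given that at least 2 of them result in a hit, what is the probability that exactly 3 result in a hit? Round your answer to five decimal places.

X ~ Binomial(9, 0.27). Want P(X=3 | X≥2) = P(X=3) / P(X≥2).
P(X=3) = C(9,3)·0.27^3·0.73^6 = 0.2502118
P(X≥2) = 1 − 0.0588716 − 0.1959698 = 0.7451586
Ratio = 0.2502118 / 0.7451586 = 0.3357832

0.33578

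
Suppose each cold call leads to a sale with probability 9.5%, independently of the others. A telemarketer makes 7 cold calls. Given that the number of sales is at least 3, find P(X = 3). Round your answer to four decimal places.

X ~ Binomial(7, 0.095). Want P(X=3 | X≥3) = P(X=3) / P(X≥3).
P(X=3) = C(7,3)·0.095^3·0.905^4 = 0.020130
P(X≥3) = 1 − 0.497210 − 0.365353 − 0.115056 = 0.022380
Ratio = 0.020130 / 0.022380 = 0.899427

0.8994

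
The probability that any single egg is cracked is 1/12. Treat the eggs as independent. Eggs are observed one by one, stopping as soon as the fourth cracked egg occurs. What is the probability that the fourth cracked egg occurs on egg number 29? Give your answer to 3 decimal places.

Y = trial on which the fourth success occurs; negative binomial, r=4, p=0.083333.
P(Y=29) = C(28,3) · p^4 · (1−p)^25
= 3276 · 4.8225e-05 · 0.11358 = 0.01794

0.018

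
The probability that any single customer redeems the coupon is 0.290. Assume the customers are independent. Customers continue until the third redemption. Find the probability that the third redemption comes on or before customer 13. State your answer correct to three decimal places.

Finishing within 13 customers ⇔ at least 3 successes in the first 13. With X ~ Binomial(13, 0.29), P(Y ≤ 13) = 1 − P(X ≤ 2).
  k=0: C(13,0)·0.29^0·0.71^13 = 0.01165
  k=1: C(13,1)·0.29^1·0.71^12 = 0.06186
  k=2: C(13,2)·0.29^2·0.71^11 = 0.15161
1 − 0.22513 = 0.77487

0.775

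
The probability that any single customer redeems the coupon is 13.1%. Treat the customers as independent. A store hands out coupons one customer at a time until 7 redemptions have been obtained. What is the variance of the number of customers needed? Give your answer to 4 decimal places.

354.4665

Y = total customers until the seventh success; negative binomial with r=7, p=0.131.
Var(Y) = r(1−p)/p² = 7·0.869 / 0.131² = 354.466523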